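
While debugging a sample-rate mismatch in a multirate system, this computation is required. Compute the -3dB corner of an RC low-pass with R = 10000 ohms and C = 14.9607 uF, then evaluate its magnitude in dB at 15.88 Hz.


Step 1 — cutoff frequency:
fc = 1 / (2*pi*R*C)
C = 14.9607 uF = 1.49607e-05 F
fc = 1 / (2*pi*10000*1.49607e-05)
   = 1.06382 Hz

Step 2 — magnitude at f = 15.88 Hz:
|H(f)| = 1 / sqrt(1 + (f/fc)^2)
f/fc = 15.88 / 1.06382 = 14.927337
|H| = 1 / sqrt(1 + 222.82539) = 0.0668414
|H|_dB = 20*log10(0.0668414) = -23.5 dB

fc = 1.06382 Hz; |H(15.88 Hz)| = -23.5 dB


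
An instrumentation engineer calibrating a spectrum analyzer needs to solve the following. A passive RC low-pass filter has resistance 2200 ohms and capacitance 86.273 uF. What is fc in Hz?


Cutoff frequency of a first-order RC filter:
fc = 1 / (2 * pi * R * C)
C = 86.273 uF = 8.6273e-05 F
fc = 1 / (2 * pi * 2200 * 8.6273e-05)
   = 1 / 1.1925523412139
   = 0.838538 Hz

0.838538 Hz


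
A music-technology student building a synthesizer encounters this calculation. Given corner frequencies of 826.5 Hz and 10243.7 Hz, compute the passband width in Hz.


Bandwidth is the difference of -3dB frequencies:
BW = f_high - f_low
   = 10243.7 - 826.5
   = 9417.2 Hz

9417.2 Hz


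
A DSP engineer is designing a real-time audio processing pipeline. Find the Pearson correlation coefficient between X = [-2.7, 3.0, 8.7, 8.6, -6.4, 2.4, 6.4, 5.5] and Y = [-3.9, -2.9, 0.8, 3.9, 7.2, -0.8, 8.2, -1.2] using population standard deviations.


Pearson correlation coefficient (population):
r = cov(X,Y) / (std(X) * std(Y))
Mean X = 3.1875, Mean Y = 1.4125
Cov(X,Y) = 0.523906
Std(X) = 5.032255, Std(Y) = 4.252481
r = 0.0245

0.0245


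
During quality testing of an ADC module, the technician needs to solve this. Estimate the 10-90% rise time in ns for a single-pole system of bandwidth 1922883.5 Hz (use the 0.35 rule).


Rise time from bandwidth relationship:
tr = 0.35 / BW
   = 0.35 / 1922883.5
   = 1.820183074e-07 s
   = 182.0183 ns

182.0183 ns


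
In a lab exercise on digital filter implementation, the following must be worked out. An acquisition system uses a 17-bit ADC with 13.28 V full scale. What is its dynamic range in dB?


Dynamic range from full-scale to LSB:
V_min = V_max / 2^bits = 13.28 / 2^17
DR = 20 * log10(V_max / V_min)
   = 20 * log10(2^17)
   = 20 * 17 * log10(2)
   = 102.35 dB

102.35 dB


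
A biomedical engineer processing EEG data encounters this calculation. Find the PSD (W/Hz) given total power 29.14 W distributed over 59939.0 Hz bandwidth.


Power spectral density:
PSD = P / BW
    = 29.14 / 59939.0
    = 0.00048616 W/Hz

0.00048616 W/Hz


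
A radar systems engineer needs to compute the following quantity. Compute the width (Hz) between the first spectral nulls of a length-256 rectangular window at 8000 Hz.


Main lobe width for a rectangular window:
Width = 2 * fs / N
      = 2 * 8000 / 256
      = 16000 / 256
      = 62.5 Hz

62.5 Hz


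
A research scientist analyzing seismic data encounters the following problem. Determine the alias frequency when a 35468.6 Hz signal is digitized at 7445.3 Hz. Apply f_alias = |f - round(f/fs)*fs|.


Compute the nearest integer multiple of fs to the signal:
n = round(35468.6 / 7445.3) = 5
f_alias = |35468.6 - 5 * 7445.3|
        = |35468.6 - 37226.5|
        = 1757.9 Hz

1757.9


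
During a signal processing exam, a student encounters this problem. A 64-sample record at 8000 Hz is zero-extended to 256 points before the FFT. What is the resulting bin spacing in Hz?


Frequency resolution after zero-padding:
N_padded = 64 * 4 = 256
df = fs / N_padded
   = 8000 / 256
   = 31.25 Hz

31.25 Hz


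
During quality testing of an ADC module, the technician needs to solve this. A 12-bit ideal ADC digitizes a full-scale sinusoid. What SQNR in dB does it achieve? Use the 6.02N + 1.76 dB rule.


Theoretical SNR for a full-scale sinusoid:
SNR = 6.02 * N + 1.76
    = 6.02 * 12 + 1.76
    = 72.24 + 1.76
    = 74.0 dB

74.0 dB


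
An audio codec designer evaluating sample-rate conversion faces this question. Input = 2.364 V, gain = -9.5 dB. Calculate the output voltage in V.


Output voltage from dB gain:
V_out = V_in * 10^(gain_dB / 20)
      = 2.364 * 10^(-9.5 / 20)
      = 2.364 * 0.334965
      = 0.7919 V

0.7919 V


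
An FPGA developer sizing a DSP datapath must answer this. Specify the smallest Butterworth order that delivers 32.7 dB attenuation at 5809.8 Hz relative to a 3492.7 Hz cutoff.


Butterworth filter order formula:
n = log10(10^(A/10) - 1) / (2 * log10(f_stop/f_pass))
10^(32.7/10) - 1 = 1861.0871
f_stop/f_pass = 5809.8 / 3492.7 = 1.6634
n = 7.3977 -> ceil = 8

8


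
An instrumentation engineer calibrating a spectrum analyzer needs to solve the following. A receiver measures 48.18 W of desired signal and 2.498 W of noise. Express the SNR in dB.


SNR in decibels:
SNR = 10 * log10(Ps / Pn)
    = 10 * log10(48.18 / 2.498)
    = 10 * log10(19.2874)
    = 10 * 1.2853
    = 12.85 dB

12.85 dB


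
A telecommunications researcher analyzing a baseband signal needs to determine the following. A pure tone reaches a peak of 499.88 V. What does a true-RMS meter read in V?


RMS voltage for a sinusoidal waveform:
V_rms = V_peak / sqrt(2)
      = 499.88 / 1.414214
      = 353.469 V

353.469 V


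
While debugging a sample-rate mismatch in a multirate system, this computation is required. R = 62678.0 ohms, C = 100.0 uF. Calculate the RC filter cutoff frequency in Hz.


Cutoff frequency of a first-order RC filter:
fc = 1 / (2 * pi * R * C)
C = 100.0 uF = 0.0001 F
fc = 1 / (2 * pi * 62678.0 * 0.0001)
   = 1 / 39.38174886834
   = 0.025392 Hz

0.025392 Hz


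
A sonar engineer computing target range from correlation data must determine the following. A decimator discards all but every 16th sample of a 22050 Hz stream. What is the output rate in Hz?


Decimation reduces the sample rate:
fs_out = fs_in / M
       = 22050 / 16
       = 1378.125 Hz

1378.125 Hz


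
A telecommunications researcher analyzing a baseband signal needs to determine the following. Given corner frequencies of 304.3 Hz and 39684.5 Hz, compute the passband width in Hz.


Bandwidth is the difference of -3dB frequencies:
BW = f_high - f_low
   = 39684.5 - 304.3
   = 39380.2 Hz

39380.2 Hz


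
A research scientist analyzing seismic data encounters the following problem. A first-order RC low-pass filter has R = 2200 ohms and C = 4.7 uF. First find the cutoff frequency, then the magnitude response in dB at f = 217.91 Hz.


Step 1 — cutoff frequency:
fc = 1 / (2*pi*R*C)
C = 4.7 uF = 4.7e-06 F
fc = 1 / (2*pi*2200*4.7e-06)
   = 15.3922 Hz

Step 2 — magnitude at f = 217.91 Hz:
|H(f)| = 1 / sqrt(1 + (f/fc)^2)
f/fc = 217.91 / 15.3922 = 14.157171
|H| = 1 / sqrt(1 + 200.425491) = 0.07046
|H|_dB = 20*log10(0.07046) = -23.04 dB

fc = 15.3922 Hz; |H(217.91 Hz)| = -23.04 dB


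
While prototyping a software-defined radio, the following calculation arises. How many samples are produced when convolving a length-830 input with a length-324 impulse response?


Linear convolution output length:
L = N + M - 1
  = 830 + 324 - 1
  = 1153 samples

1153


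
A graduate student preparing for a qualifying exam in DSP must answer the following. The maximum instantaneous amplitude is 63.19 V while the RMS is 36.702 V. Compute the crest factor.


Crest factor is the ratio of peak to RMS:
CF = V_peak / V_rms
   = 63.19 / 36.702
   = 1.7217

1.7217


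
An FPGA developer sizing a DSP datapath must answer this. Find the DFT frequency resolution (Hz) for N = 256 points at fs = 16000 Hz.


DFT frequency resolution:
df = fs / N
   = 16000 / 256
   = 62.5 Hz

62.5 Hz


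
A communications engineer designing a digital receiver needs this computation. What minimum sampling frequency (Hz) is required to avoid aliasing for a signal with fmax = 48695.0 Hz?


The Nyquist rate is twice the maximum frequency component.
fs_min = 2 * fmax
      = 2 * 48695.0
      = 97390.0 Hz

97390.0


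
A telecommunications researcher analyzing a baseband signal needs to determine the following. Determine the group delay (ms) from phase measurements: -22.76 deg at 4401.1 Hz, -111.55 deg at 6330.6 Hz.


Group delay from phase difference:
tau = -d(phi)/d(omega)
d(phi) = -88.79 deg = -1.549678 rad
d(omega) = 2*pi*(6330.6 - 4401.1) = 12123.4061 rad/s
tau = -(-1.549678) / 12123.4061
    = 0.1278 ms

0.1278 ms


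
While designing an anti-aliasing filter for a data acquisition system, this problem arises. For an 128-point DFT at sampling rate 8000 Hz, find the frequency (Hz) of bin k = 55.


Frequency of DFT bin k:
f_k = k * fs / N
    = 55 * 8000 / 128
    = 440000 / 128
    = 3437.5 Hz

3437.5 Hz


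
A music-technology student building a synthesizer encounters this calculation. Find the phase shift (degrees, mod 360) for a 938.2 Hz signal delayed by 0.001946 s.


Phase shift from frequency and time delay:
phi = 360 * f * t_delay
    = 360 * 938.2 * 0.001946
    = 657.27 degrees
    mod 360 = 297.27 degrees

297.27 degrees


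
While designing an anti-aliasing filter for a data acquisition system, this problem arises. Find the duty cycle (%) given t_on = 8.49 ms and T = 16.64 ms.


Duty cycle as a percentage:
DC = (t_on / T) * 100
   = (8.49 / 16.64) * 100
   = 0.510216 * 100
   = 51.02 %

51.02 %


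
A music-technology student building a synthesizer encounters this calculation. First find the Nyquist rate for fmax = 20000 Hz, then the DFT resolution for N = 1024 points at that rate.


Step 1 — Nyquist sampling rate:
fs = 2 * fmax = 2 * 20000 = 40000 Hz

Step 2 — DFT bin spacing:
df = fs / N = 40000 / 1024 = 39.0625 Hz

39.0625 Hz


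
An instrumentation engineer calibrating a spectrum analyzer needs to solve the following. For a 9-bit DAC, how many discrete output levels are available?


Number of quantization levels = 2^N
= 2^9
= 512

512


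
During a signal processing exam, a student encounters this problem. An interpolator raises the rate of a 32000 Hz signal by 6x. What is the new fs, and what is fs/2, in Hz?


Step 1 — output sample rate after interpolation by L:
fs_out = L * fs_in = 6 * 32000 = 192000 Hz

Step 2 — Nyquist frequency of the output stream:
f_Nyq = fs_out / 2 = 192000 / 2 = 96000.0 Hz

fs_out = 192000 Hz; f_Nyquist = 96000.0 Hz


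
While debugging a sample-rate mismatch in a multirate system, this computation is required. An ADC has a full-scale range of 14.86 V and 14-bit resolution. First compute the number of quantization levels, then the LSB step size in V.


Step 1 — number of quantization levels:
L = 2^N = 2^14 = 16384

Step 2 — LSB step size:
delta = Vfs / L
      = 14.86 / 16384
      = 0.00090698 V

Levels = 16384; step size = 0.00090698 V


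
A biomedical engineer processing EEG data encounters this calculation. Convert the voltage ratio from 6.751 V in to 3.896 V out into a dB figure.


Voltage gain in dB:
G = 20 * log10(Vout / Vin)
  = 20 * log10(3.896 / 6.751)
  = 20 * log10(0.5771)
  = 20 * -0.238749
  = -4.77 dB

-4.77 dB


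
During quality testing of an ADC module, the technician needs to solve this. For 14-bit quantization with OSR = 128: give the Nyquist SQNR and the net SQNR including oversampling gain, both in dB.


Step 1 — baseline SQNR at Nyquist:
SQNR_base = 6.02*N + 1.76
          = 6.02*14 + 1.76
          = 86.04 dB

Step 2 — oversampling processing gain:
G = 10*log10(OSR) = 10*log10(128) = 21.07 dB

Step 3 — total:
SQNR_total = 86.04 + 21.07 = 107.11 dB

Base SQNR = 86.04 dB; oversampled SQNR = 107.11 dB


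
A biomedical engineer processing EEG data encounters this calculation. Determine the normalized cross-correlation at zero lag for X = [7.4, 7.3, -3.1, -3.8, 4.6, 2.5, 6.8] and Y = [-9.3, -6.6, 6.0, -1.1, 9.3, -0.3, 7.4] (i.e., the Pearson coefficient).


Pearson correlation coefficient (population):
r = cov(X,Y) / (std(X) * std(Y))
Mean X = 3.1, Mean Y = 0.7714
Cov(X,Y) = -7.972857
Std(X) = 4.447792, Std(Y) = 6.594741
r = -0.2718

-0.2718


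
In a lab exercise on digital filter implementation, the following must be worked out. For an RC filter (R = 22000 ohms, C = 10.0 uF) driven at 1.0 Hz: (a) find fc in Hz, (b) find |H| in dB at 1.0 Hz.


Step 1 — cutoff frequency:
fc = 1 / (2*pi*R*C)
C = 10.0 uF = 1e-05 F
fc = 1 / (2*pi*22000*1e-05)
   = 0.723432 Hz

Step 2 — magnitude at f = 1.0 Hz:
|H(f)| = 1 / sqrt(1 + (f/fc)^2)
f/fc = 1.0 / 0.723432 = 1.3823
|H| = 1 / sqrt(1 + 1.910753) = 0.5861346
|H|_dB = 20*log10(0.5861346) = -4.64 dB

fc = 0.723432 Hz; |H(1.0 Hz)| = -4.64 dB


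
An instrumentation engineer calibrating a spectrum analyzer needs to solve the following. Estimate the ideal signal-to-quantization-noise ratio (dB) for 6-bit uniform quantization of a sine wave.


Theoretical SNR for a full-scale sinusoid:
SNR = 6.02 * N + 1.76
    = 6.02 * 6 + 1.76
    = 36.12 + 1.76
    = 37.88 dB

37.88 dB


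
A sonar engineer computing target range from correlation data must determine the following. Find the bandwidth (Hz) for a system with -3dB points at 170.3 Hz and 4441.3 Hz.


Bandwidth is the difference of -3dB frequencies:
BW = f_high - f_low
   = 4441.3 - 170.3
   = 4271.0 Hz

4271.0 Hz


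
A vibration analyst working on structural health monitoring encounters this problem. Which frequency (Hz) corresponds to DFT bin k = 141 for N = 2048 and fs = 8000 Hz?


Frequency of DFT bin k:
f_k = k * fs / N
    = 141 * 8000 / 2048
    = 1128000 / 2048
    = 550.781 Hz

550.781 Hz


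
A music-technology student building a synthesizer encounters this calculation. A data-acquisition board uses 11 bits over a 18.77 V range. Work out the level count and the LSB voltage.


Step 1 — number of quantization levels:
L = 2^N = 2^11 = 2048

Step 2 — LSB step size:
delta = Vfs / L
      = 18.77 / 2048
      = 0.00916504 V

Levels = 2048; step size = 0.00916504 V


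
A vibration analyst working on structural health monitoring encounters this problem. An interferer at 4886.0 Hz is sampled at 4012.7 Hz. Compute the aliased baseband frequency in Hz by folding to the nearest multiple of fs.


Compute the nearest integer multiple of fs to the signal:
n = round(4886.0 / 4012.7) = 1
f_alias = |4886.0 - 1 * 4012.7|
        = |4886.0 - 4012.7|
        = 873.3 Hz

873.3


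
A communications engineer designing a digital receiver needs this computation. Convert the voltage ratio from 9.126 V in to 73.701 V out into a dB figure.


Voltage gain in dB:
G = 20 * log10(Vout / Vin)
  = 20 * log10(73.701 / 9.126)
  = 20 * log10(8.075937)
  = 20 * 0.907193
  = 18.14 dB

18.14 dB


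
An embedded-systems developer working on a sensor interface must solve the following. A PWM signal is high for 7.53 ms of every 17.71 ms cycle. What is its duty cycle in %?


Duty cycle as a percentage:
DC = (t_on / T) * 100
   = (7.53 / 17.71) * 100
   = 0.425184 * 100
   = 42.52 %

42.52 %


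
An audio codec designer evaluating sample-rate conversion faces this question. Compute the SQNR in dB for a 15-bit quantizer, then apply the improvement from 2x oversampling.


Step 1 — baseline SQNR at Nyquist:
SQNR_base = 6.02*N + 1.76
          = 6.02*15 + 1.76
          = 92.06 dB

Step 2 — oversampling processing gain:
G = 10*log10(OSR) = 10*log10(2) = 3.01 dB

Step 3 — total:
SQNR_total = 92.06 + 3.01 = 95.07 dB

Base SQNR = 92.06 dB; oversampled SQNR = 95.07 dB


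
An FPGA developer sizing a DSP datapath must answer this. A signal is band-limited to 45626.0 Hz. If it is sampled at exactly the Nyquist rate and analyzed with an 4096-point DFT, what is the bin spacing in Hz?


Step 1 — Nyquist sampling rate:
fs = 2 * fmax = 2 * 45626.0 = 91252.0 Hz

Step 2 — DFT bin spacing:
df = fs / N = 91252.0 / 4096 = 22.2783 Hz

22.2783 Hz


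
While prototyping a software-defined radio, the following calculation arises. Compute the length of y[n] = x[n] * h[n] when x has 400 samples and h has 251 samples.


Linear convolution output length:
L = N + M - 1
  = 400 + 251 - 1
  = 650 samples

650


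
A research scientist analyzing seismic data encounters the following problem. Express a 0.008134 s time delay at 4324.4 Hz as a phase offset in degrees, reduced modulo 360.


Phase shift from frequency and time delay:
phi = 360 * f * t_delay
    = 360 * 4324.4 * 0.008134
    = 12662.88 degrees
    mod 360 = 62.88 degrees

62.88 degrees


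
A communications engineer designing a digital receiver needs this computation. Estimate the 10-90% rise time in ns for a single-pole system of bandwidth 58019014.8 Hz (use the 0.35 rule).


Rise time from bandwidth relationship:
tr = 0.35 / BW
   = 0.35 / 58019014.8
   = 6.032505054e-09 s
   = 6.0325 ns

6.0325 ns


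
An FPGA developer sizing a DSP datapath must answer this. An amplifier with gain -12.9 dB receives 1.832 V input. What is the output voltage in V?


Output voltage from dB gain:
V_out = V_in * 10^(gain_dB / 20)
      = 1.832 * 10^(-12.9 / 20)
      = 1.832 * 0.226464
      = 0.4149 V

0.4149 V


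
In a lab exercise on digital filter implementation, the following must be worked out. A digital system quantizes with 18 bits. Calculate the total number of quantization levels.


Number of quantization levels = 2^N
= 2^18
= 262144

262144


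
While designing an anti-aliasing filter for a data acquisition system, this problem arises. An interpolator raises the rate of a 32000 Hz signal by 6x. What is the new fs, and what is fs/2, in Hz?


Step 1 — output sample rate after interpolation by L:
fs_out = L * fs_in = 6 * 32000 = 192000 Hz

Step 2 — Nyquist frequency of the output stream:
f_Nyq = fs_out / 2 = 192000 / 2 = 96000.0 Hz

fs_out = 192000 Hz; f_Nyquist = 96000.0 Hz


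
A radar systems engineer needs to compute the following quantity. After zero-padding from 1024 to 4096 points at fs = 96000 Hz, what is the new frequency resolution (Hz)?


Frequency resolution after zero-padding:
N_padded = 1024 * 4 = 4096
df = fs / N_padded
   = 96000 / 4096
   = 23.4375 Hz

23.4375 Hz


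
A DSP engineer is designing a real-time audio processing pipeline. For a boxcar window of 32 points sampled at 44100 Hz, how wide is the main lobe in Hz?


Main lobe width for a rectangular window:
Width = 2 * fs / N
      = 2 * 44100 / 32
      = 88200 / 32
      = 2756.25 Hz

2756.25 Hz


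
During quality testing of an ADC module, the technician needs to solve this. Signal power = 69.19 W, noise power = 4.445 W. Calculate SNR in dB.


SNR in decibels:
SNR = 10 * log10(Ps / Pn)
    = 10 * log10(69.19 / 4.445)
    = 10 * log10(15.5658)
    = 10 * 1.1922
    = 11.92 dB

11.92 dB


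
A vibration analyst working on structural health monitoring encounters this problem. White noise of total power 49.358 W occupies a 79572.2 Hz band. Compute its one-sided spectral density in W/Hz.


Power spectral density:
PSD = P / BW
    = 49.358 / 79572.2
    = 0.00062029 W/Hz

0.00062029 W/Hz


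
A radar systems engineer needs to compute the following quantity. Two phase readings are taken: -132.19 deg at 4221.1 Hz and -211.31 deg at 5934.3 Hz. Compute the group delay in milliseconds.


Group delay from phase difference:
tau = -d(phi)/d(omega)
d(phi) = -79.12 deg = -1.380905 rad
d(omega) = 2*pi*(5934.3 - 4221.1) = 10764.3531 rad/s
tau = -(-1.380905) / 10764.3531
    = 0.1283 ms

0.1283 ms


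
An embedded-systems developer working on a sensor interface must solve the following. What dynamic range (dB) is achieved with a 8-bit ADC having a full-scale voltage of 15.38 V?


Dynamic range from full-scale to LSB:
V_min = V_max / 2^bits = 15.38 / 2^8
DR = 20 * log10(V_max / V_min)
   = 20 * log10(2^8)
   = 20 * 8 * log10(2)
   = 48.16 dB

48.16 dB


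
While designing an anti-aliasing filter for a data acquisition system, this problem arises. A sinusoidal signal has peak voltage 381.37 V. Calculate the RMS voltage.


RMS voltage for a sinusoidal waveform:
V_rms = V_peak / sqrt(2)
      = 381.37 / 1.414214
      = 269.669 V

269.669 V


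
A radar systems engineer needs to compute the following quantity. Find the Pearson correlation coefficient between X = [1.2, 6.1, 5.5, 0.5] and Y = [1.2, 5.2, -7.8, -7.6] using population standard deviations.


Pearson correlation coefficient (population):
r = cov(X,Y) / (std(X) * std(Y))
Mean X = 3.325, Mean Y = -2.25
Cov(X,Y) = 4.09625
Std(X) = 2.496372, Std(Y) = 5.630941
r = 0.2914

0.2914


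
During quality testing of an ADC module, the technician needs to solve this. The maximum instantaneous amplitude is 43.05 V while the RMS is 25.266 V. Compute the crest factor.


Crest factor is the ratio of peak to RMS:
CF = V_peak / V_rms
   = 43.05 / 25.266
   = 1.7039

1.7039


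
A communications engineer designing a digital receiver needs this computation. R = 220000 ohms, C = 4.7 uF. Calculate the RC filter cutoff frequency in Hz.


Cutoff frequency of a first-order RC filter:
fc = 1 / (2 * pi * R * C)
C = 4.7 uF = 4.7e-06 F
fc = 1 / (2 * pi * 220000 * 4.7e-06)
   = 1 / 6.4968136076237
   = 0.153922 Hz

0.153922 Hz


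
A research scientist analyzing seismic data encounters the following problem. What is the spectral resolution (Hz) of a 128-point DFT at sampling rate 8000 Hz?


DFT frequency resolution:
df = fs / N
   = 8000 / 128
   = 62.5 Hz

62.5 Hz


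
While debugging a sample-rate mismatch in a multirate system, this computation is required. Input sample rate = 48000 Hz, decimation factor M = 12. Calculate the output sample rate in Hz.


Decimation reduces the sample rate:
fs_out = fs_in / M
       = 48000 / 12
       = 4000.0 Hz

4000.0 Hz


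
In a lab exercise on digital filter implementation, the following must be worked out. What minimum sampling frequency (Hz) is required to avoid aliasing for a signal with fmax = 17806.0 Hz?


The Nyquist rate is twice the maximum frequency component.
fs_min = 2 * fmax
      = 2 * 17806.0
      = 35612.0 Hz

35612.0


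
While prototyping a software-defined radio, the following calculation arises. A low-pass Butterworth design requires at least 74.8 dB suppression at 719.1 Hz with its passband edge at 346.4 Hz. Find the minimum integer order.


Butterworth filter order formula:
n = log10(10^(A/10) - 1) / (2 * log10(f_stop/f_pass))
10^(74.8/10) - 1 = 30199516.204
f_stop/f_pass = 719.1 / 346.4 = 2.0759
n = 11.7902 -> ceil = 12

12


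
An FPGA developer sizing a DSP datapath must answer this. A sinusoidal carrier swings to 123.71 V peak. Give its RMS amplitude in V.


RMS voltage for a sinusoidal waveform:
V_rms = V_peak / sqrt(2)
      = 123.71 / 1.414214
      = 87.476 V

87.476 V


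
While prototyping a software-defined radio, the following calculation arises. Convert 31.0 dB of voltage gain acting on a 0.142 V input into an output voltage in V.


Output voltage from dB gain:
V_out = V_in * 10^(gain_dB / 20)
      = 0.142 * 10^(31.0 / 20)
      = 0.142 * 35.481339
      = 5.0384 V

5.0384 V


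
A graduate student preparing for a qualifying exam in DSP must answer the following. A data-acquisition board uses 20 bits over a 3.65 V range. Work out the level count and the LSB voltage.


Step 1 — number of quantization levels:
L = 2^N = 2^20 = 1048576

Step 2 — LSB step size:
delta = Vfs / L
      = 3.65 / 1048576
      = 3.48e-06 V

Levels = 1048576; step size = 3.48e-06 V


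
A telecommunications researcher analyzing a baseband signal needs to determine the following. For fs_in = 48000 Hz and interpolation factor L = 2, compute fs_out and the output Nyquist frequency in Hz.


Step 1 — output sample rate after interpolation by L:
fs_out = L * fs_in = 2 * 48000 = 96000 Hz

Step 2 — Nyquist frequency of the output stream:
f_Nyq = fs_out / 2 = 96000 / 2 = 48000.0 Hz

fs_out = 96000 Hz; f_Nyquist = 48000.0 Hz


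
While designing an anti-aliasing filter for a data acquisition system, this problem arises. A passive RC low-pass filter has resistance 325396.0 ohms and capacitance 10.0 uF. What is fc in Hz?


Cutoff frequency of a first-order RC filter:
fc = 1 / (2 * pi * R * C)
C = 10.0 uF = 1e-05 F
fc = 1 / (2 * pi * 325396.0 * 1e-05)
   = 1 / 20.44523366215
   = 0.048911 Hz

0.048911 Hz


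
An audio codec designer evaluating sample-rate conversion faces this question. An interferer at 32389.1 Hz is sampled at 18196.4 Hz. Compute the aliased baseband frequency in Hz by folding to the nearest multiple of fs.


Compute the nearest integer multiple of fs to the signal:
n = round(32389.1 / 18196.4) = 2
f_alias = |32389.1 - 2 * 18196.4|
        = |32389.1 - 36392.8|
        = 4003.7 Hz

4003.7


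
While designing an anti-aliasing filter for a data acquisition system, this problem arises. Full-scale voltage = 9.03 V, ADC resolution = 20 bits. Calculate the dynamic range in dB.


Dynamic range from full-scale to LSB:
V_min = V_max / 2^bits = 9.03 / 2^20
DR = 20 * log10(V_max / V_min)
   = 20 * log10(2^20)
   = 20 * 20 * log10(2)
   = 120.41 dB

120.41 dB


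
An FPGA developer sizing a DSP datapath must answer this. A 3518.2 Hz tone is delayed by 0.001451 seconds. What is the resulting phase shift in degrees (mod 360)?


Phase shift from frequency and time delay:
phi = 360 * f * t_delay
    = 360 * 3518.2 * 0.001451
    = 1837.77 degrees
    mod 360 = 37.77 degrees

37.77 degrees


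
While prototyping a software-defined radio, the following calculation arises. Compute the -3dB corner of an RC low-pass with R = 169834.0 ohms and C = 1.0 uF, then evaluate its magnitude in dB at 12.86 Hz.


Step 1 — cutoff frequency:
fc = 1 / (2*pi*R*C)
C = 1.0 uF = 1e-06 F
fc = 1 / (2*pi*169834.0*1e-06)
   = 0.937121 Hz

Step 2 — magnitude at f = 12.86 Hz:
|H(f)| = 1 / sqrt(1 + (f/fc)^2)
f/fc = 12.86 / 0.937121 = 13.722881
|H| = 1 / sqrt(1 + 188.317463) = 0.0726783
|H|_dB = 20*log10(0.0726783) = -22.77 dB

fc = 0.937121 Hz; |H(12.86 Hz)| = -22.77 dB


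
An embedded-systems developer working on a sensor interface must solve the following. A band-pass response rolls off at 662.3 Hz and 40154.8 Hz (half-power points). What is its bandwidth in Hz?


Bandwidth is the difference of -3dB frequencies:
BW = f_high - f_low
   = 40154.8 - 662.3
   = 39492.5 Hz

39492.5 Hz


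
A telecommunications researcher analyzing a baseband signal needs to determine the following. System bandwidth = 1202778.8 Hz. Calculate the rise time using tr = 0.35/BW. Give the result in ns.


Rise time from bandwidth relationship:
tr = 0.35 / BW
   = 0.35 / 1202778.8
   = 2.909928243e-07 s
   = 290.9928 ns

290.9928 ns


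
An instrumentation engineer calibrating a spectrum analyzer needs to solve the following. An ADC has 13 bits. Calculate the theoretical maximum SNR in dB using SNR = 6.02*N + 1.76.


Theoretical SNR for a full-scale sinusoid:
SNR = 6.02 * N + 1.76
    = 6.02 * 13 + 1.76
    = 78.26 + 1.76
    = 80.02 dB

80.02 dB


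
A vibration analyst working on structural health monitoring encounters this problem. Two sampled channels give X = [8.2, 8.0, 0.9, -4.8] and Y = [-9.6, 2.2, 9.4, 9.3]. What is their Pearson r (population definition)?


Pearson correlation coefficient (population):
r = cov(X,Y) / (std(X) * std(Y))
Mean X = 3.075, Mean Y = 2.825
Cov(X,Y) = -33.011875
Std(X) = 5.414506, Std(Y) = 7.744797
r = -0.7872

-0.7872


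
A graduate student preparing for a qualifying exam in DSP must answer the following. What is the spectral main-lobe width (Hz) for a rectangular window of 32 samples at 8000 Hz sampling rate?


Main lobe width for a rectangular window:
Width = 2 * fs / N
      = 2 * 8000 / 32
      = 16000 / 32
      = 500.0 Hz

500.0 Hz


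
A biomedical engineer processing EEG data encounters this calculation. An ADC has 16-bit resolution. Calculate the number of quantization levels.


Number of quantization levels = 2^N
= 2^16
= 65536

65536


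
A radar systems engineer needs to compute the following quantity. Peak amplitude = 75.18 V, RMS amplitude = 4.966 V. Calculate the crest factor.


Crest factor is the ratio of peak to RMS:
CF = V_peak / V_rms
   = 75.18 / 4.966
   = 15.1389

15.1389


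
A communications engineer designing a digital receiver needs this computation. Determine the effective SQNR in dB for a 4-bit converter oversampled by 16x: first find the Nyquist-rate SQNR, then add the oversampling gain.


Step 1 — baseline SQNR at Nyquist:
SQNR_base = 6.02*N + 1.76
          = 6.02*4 + 1.76
          = 25.84 dB

Step 2 — oversampling processing gain:
G = 10*log10(OSR) = 10*log10(16) = 12.04 dB

Step 3 — total:
SQNR_total = 25.84 + 12.04 = 37.88 dB

Base SQNR = 25.84 dB; oversampled SQNR = 37.88 dB


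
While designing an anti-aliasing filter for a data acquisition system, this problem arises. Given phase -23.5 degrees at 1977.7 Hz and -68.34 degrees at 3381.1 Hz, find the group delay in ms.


Group delay from phase difference:
tau = -d(phi)/d(omega)
d(phi) = -44.84 deg = -0.782606 rad
d(omega) = 2*pi*(3381.1 - 1977.7) = 8817.8223 rad/s
tau = -(-0.782606) / 8817.8223
    = 0.0888 ms

0.0888 ms


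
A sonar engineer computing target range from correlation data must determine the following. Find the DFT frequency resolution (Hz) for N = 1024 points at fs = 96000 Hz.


DFT frequency resolution:
df = fs / N
   = 96000 / 1024
   = 93.75 Hz

93.75 Hz


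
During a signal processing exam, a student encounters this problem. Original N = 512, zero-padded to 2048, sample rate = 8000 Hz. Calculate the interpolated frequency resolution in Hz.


Frequency resolution after zero-padding:
N_padded = 512 * 4 = 2048
df = fs / N_padded
   = 8000 / 2048
   = 3.9062 Hz

3.9062 Hz


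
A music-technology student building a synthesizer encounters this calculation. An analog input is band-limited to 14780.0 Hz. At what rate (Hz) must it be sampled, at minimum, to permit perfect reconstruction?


The Nyquist rate is twice the maximum frequency component.
fs_min = 2 * fmax
      = 2 * 14780.0
      = 29560.0 Hz

29560.0


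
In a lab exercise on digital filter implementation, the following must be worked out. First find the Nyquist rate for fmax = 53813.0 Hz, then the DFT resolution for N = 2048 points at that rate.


Step 1 — Nyquist sampling rate:
fs = 2 * fmax = 2 * 53813.0 = 107626.0 Hz

Step 2 — DFT bin spacing:
df = fs / N = 107626.0 / 2048 = 52.5518 Hz

52.5518 Hz


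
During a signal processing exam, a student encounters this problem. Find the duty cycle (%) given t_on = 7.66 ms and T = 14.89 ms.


Duty cycle as a percentage:
DC = (t_on / T) * 100
   = (7.66 / 14.89) * 100
   = 0.514439 * 100
   = 51.44 %

51.44 %


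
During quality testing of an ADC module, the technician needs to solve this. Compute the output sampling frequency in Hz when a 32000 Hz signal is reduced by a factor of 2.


Decimation reduces the sample rate:
fs_out = fs_in / M
       = 32000 / 2
       = 16000.0 Hz

16000.0 Hz


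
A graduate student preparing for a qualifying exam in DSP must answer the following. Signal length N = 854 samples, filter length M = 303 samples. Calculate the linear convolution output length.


Linear convolution output length:
L = N + M - 1
  = 854 + 303 - 1
  = 1156 samples

1156


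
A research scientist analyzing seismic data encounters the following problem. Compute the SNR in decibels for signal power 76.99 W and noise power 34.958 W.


SNR in decibels:
SNR = 10 * log10(Ps / Pn)
    = 10 * log10(76.99 / 34.958)
    = 10 * log10(2.2024)
    = 10 * 0.3429
    = 3.43 dB

3.43 dB


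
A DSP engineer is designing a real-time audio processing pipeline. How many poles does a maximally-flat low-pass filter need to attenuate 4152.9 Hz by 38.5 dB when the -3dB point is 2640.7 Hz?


Butterworth filter order formula:
n = log10(10^(A/10) - 1) / (2 * log10(f_stop/f_pass))
10^(38.5/10) - 1 = 7078.4578
f_stop/f_pass = 4152.9 / 2640.7 = 1.5727
n = 9.7897 -> ceil = 10

10


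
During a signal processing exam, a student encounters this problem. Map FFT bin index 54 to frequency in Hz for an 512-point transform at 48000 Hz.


Frequency of DFT bin k:
f_k = k * fs / N
    = 54 * 48000 / 512
    = 2592000 / 512
    = 5062.5 Hz

5062.5 Hz


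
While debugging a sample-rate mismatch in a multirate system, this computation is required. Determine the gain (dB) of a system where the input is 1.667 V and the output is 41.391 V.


Voltage gain in dB:
G = 20 * log10(Vout / Vin)
  = 20 * log10(41.391 / 1.667)
  = 20 * log10(24.829634)
  = 20 * 1.39497
  = 27.9 dB

27.9 dB


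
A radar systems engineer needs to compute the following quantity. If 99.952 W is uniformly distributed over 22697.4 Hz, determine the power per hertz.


Power spectral density:
PSD = P / BW
    = 99.952 / 22697.4
    = 0.00440368 W/Hz

0.00440368 W/Hz


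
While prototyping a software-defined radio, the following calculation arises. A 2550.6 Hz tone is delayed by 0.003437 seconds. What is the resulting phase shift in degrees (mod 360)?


Phase shift from frequency and time delay:
phi = 360 * f * t_delay
    = 360 * 2550.6 * 0.003437
    = 3155.91 degrees
    mod 360 = 275.91 degrees

275.91 degrees


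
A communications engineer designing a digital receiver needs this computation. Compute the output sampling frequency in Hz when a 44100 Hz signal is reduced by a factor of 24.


Decimation reduces the sample rate:
fs_out = fs_in / M
       = 44100 / 24
       = 1837.5 Hz

1837.5 Hz


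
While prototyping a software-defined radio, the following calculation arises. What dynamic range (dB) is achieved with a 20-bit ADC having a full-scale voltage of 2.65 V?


Dynamic range from full-scale to LSB:
V_min = V_max / 2^bits = 2.65 / 2^20
DR = 20 * log10(V_max / V_min)
   = 20 * log10(2^20)
   = 20 * 20 * log10(2)
   = 120.41 dB

120.41 dB


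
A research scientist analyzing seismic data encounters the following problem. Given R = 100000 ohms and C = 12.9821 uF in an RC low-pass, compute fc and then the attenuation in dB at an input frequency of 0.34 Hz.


Step 1 — cutoff frequency:
fc = 1 / (2*pi*R*C)
C = 12.9821 uF = 1.29821e-05 F
fc = 1 / (2*pi*100000*1.29821e-05)
   = 0.122596 Hz

Step 2 — magnitude at f = 0.34 Hz:
|H(f)| = 1 / sqrt(1 + (f/fc)^2)
f/fc = 0.34 / 0.122596 = 2.773337
|H| = 1 / sqrt(1 + 7.691398) = 0.3391995
|H|_dB = 20*log10(0.3391995) = -9.39 dB

fc = 0.122596 Hz; |H(0.34 Hz)| = -9.39 dB


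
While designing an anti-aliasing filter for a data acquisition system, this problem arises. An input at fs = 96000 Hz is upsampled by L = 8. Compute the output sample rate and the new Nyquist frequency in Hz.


Step 1 — output sample rate after interpolation by L:
fs_out = L * fs_in = 8 * 96000 = 768000 Hz

Step 2 — Nyquist frequency of the output stream:
f_Nyq = fs_out / 2 = 768000 / 2 = 384000.0 Hz

fs_out = 768000 Hz; f_Nyquist = 384000.0 Hz


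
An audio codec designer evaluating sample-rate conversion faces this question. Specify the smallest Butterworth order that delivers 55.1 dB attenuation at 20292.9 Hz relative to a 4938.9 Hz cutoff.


Butterworth filter order formula:
n = log10(10^(A/10) - 1) / (2 * log10(f_stop/f_pass))
10^(55.1/10) - 1 = 323592.6569
f_stop/f_pass = 20292.9 / 4938.9 = 4.1088
n = 4.4891 -> ceil = 5

5


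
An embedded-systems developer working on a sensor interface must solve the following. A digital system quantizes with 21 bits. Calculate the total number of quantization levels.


Number of quantization levels = 2^N
= 2^21
= 2097152

2097152


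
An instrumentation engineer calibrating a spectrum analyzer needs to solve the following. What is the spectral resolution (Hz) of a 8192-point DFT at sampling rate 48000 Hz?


DFT frequency resolution:
df = fs / N
   = 48000 / 8192
   = 5.8594 Hz

5.8594 Hz


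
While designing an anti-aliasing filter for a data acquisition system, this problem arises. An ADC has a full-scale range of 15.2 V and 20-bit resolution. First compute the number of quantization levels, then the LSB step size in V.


Step 1 — number of quantization levels:
L = 2^N = 2^20 = 1048576

Step 2 — LSB step size:
delta = Vfs / L
      = 15.2 / 1048576
      = 1.45e-05 V

Levels = 1048576; step size = 1.45e-05 V


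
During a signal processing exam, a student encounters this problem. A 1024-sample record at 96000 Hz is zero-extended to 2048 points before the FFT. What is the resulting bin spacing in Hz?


Frequency resolution after zero-padding:
N_padded = 1024 * 2 = 2048
df = fs / N_padded
   = 96000 / 2048
   = 46.875 Hz

46.875 Hz


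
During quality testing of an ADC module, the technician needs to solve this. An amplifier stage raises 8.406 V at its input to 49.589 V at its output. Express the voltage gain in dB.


Voltage gain in dB:
G = 20 * log10(Vout / Vin)
  = 20 * log10(49.589 / 8.406)
  = 20 * log10(5.899239)
  = 20 * 0.770796
  = 15.42 dB

15.42 dB


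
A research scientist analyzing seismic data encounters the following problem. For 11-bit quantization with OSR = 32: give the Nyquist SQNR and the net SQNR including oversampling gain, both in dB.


Step 1 — baseline SQNR at Nyquist:
SQNR_base = 6.02*N + 1.76
          = 6.02*11 + 1.76
          = 67.98 dB

Step 2 — oversampling processing gain:
G = 10*log10(OSR) = 10*log10(32) = 15.05 dB

Step 3 — total:
SQNR_total = 67.98 + 15.05 = 83.03 dB

Base SQNR = 67.98 dB; oversampled SQNR = 83.03 dB


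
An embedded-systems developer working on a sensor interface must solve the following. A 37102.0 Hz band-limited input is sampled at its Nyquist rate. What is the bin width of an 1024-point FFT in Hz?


Step 1 — Nyquist sampling rate:
fs = 2 * fmax = 2 * 37102.0 = 74204.0 Hz

Step 2 — DFT bin spacing:
df = fs / N = 74204.0 / 1024 = 72.4648 Hz

72.4648 Hz


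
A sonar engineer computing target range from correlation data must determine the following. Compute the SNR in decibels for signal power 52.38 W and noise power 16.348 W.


SNR in decibels:
SNR = 10 * log10(Ps / Pn)
    = 10 * log10(52.38 / 16.348)
    = 10 * log10(3.2041)
    = 10 * 0.5057
    = 5.06 dB

5.06 dB


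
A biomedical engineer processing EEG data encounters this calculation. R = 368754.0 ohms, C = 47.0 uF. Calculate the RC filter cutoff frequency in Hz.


Cutoff frequency of a first-order RC filter:
fc = 1 / (2 * pi * R * C)
C = 47.0 uF = 4.7e-05 F
fc = 1 / (2 * pi * 368754.0 * 4.7e-05)
   = 1 / 108.89663659389
   = 0.009183 Hz

0.009183 Hz


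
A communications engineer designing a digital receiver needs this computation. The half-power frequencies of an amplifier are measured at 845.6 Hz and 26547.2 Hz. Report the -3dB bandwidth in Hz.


Bandwidth is the difference of -3dB frequencies:
BW = f_high - f_low
   = 26547.2 - 845.6
   = 25701.6 Hz

25701.6 Hz


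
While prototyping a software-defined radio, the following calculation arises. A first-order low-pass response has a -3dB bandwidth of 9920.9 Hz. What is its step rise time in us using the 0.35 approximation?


Rise time from bandwidth relationship:
tr = 0.35 / BW
   = 0.35 / 9920.9
   = 3.527905734e-05 s
   = 35.2791 us

35.2791 us


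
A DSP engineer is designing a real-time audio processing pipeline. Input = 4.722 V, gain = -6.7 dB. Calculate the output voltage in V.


Output voltage from dB gain:
V_out = V_in * 10^(gain_dB / 20)
      = 4.722 * 10^(-6.7 / 20)
      = 4.722 * 0.462381
      = 2.1834 V

2.1834 V


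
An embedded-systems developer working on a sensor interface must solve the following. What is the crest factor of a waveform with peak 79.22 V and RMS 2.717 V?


Crest factor is the ratio of peak to RMS:
CF = V_peak / V_rms
   = 79.22 / 2.717
   = 29.1572

29.1572


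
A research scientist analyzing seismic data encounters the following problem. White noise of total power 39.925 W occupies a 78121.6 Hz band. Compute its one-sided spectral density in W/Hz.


Power spectral density:
PSD = P / BW
    = 39.925 / 78121.6
    = 0.00051106 W/Hz

0.00051106 W/Hz
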